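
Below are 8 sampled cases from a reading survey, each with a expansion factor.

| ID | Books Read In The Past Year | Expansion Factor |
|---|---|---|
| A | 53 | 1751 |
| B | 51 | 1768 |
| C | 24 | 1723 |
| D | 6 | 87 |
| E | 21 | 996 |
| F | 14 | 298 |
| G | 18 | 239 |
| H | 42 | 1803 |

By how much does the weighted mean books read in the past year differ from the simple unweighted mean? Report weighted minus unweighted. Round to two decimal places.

Unweighted sum = 53 + 51 + 24 + 6 + 21 + 14 + 18 + 42 = 229
Unweighted mean = 229 / 8 = 28.625
Weighted sum = 53×1751 + 51×1768 + 24×1723 + 6×87 + 21×996 + 14×298 + 18×239 + 42×1803
  = 92803 + 90168 + 41352 + 522 + 20916 + 4172 + 4302 + 75726 = 329961
Sum of weights = 1751 + 1768 + 1723 + 87 + 996 + 298 + 239 + 1803 = 8665
Weighted mean = 329961 / 8665 = 38.079746
Difference (weighted minus unweighted) = 9.4547461

9.45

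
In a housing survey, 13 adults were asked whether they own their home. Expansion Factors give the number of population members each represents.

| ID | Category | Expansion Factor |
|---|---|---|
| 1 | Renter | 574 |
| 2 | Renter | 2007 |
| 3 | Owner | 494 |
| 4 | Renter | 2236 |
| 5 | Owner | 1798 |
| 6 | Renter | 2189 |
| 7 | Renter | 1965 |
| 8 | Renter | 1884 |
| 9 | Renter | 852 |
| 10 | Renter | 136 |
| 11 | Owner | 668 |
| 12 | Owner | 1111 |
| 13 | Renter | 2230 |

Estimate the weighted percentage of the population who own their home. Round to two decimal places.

22.44

Sum of weights for 'Owner' = 494 + 1798 + 668 + 1111 = 4071
Total weight = 18144
Weighted proportion = 4071 / 18144 = 0.22437169 → 22.437169%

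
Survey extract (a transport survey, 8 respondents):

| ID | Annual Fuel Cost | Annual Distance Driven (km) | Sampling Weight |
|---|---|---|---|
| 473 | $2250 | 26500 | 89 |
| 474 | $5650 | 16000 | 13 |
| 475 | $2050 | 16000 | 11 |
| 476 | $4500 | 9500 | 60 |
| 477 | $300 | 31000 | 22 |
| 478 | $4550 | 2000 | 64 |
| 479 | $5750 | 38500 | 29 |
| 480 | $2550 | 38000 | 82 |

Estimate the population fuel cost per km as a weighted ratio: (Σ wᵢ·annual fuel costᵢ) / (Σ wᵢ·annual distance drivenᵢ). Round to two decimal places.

0.15

Σ wᵢ·y = 2250×89 + 5650×13 + 2050×11 + 4500×60 + 300×22 + 4550×64 + 5750×29 + 2550×82
  = 1239900
Σ wᵢ·x = 26500×89 + 16000×13 + 16000×11 + 9500×60 + 31000×22 + 2000×64 + 38500×29 + 38000×82
  = 2358500 + 208000 + 176000 + 570000 + 682000 + 128000 + 1116500 + 3116000 = 8355000
Ratio = 1239900 / 8355000 = 0.14840215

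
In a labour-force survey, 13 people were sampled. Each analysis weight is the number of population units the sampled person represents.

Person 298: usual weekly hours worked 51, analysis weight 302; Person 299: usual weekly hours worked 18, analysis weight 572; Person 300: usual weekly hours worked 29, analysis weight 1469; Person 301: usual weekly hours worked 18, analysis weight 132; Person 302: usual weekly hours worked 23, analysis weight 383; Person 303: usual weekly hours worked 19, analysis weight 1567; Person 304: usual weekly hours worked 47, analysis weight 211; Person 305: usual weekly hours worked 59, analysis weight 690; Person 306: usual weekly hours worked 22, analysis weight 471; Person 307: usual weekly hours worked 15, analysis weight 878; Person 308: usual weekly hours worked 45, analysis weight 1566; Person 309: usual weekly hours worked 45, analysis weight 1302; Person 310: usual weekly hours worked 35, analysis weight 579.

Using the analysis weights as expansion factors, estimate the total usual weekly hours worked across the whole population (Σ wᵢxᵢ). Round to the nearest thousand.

333000

Weighted total = 332741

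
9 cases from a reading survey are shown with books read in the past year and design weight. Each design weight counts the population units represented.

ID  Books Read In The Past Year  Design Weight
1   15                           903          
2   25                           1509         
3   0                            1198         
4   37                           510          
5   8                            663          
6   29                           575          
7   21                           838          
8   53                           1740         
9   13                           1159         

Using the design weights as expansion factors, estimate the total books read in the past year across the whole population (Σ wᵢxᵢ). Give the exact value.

217004

Weighted total = 15×903 + 25×1509 + 0×1198 + 37×510 + 8×663 + 29×575 + 21×838 + 53×1740 + 13×1159
  = 13545 + 37725 + 0 + 18870 + 5304 + 16675 + 17598 + 92220 + 15067 = 217004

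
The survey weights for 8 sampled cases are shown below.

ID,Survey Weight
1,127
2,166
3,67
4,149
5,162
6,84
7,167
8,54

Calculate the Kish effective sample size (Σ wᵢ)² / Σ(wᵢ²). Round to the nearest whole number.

7

Σ wᵢ = 127 + 166 + 67 + 149 + 162 + 84 + 167 + 54 = 976
Σ wᵢ² = 16129 + 27556 + 4489 + 22201 + 26244 + 7056 + 27889 + 2916 = 134480
n_eff = 976² / 134480 = 952576 / 134480 = 7.0834027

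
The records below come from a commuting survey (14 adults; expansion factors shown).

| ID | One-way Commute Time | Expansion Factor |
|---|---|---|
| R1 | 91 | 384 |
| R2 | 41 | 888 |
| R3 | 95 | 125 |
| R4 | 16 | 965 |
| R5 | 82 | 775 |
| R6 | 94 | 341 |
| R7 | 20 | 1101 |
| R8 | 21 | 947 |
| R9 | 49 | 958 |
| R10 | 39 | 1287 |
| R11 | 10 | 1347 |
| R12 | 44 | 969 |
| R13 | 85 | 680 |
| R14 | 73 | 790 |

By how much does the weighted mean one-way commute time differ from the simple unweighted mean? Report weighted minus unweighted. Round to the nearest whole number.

Unweighted sum = 760
Unweighted mean = 760 / 14 = 54.285714
Weighted sum = 504889
Sum of weights = 11557
Weighted mean = 504889 / 11557 = 43.686856
Difference (weighted minus unweighted) = -10.598858

-11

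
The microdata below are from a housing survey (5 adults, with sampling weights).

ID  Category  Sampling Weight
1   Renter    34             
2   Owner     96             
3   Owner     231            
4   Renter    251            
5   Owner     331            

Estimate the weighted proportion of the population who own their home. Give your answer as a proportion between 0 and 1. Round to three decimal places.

0.698

Sum of weights for 'Owner' = 96 + 231 + 331 = 658
Total weight = 34 + 96 + 231 + 251 + 331 = 943
Weighted proportion = 658 / 943 = 0.69777306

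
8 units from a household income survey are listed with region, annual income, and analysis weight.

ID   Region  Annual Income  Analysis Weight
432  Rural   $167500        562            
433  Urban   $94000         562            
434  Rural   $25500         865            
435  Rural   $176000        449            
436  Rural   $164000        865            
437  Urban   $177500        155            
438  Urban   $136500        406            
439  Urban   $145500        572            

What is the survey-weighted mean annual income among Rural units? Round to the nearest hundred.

123000

Rural rows: 432, 434, 435, 436
Weighted sum = 167500×562 + 25500×865 + 176000×449 + 164000×865
  = 94135000 + 22057500 + 79024000 + 141860000 = 337076500
Sum of weights = 562 + 865 + 449 + 865 = 2741
Weighted mean = 337076500 / 2741 = 122975.74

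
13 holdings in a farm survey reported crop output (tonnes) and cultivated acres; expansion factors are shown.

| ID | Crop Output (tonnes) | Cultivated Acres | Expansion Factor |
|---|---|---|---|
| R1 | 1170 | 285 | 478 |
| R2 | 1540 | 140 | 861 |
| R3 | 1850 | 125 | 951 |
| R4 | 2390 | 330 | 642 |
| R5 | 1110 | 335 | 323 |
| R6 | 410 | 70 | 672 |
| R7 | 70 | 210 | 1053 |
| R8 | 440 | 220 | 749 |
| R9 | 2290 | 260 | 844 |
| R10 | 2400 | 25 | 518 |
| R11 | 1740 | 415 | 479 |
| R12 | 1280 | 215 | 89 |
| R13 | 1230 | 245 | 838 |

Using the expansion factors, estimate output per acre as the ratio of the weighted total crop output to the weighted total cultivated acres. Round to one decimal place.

Σ wᵢ·y = 11370330
Σ wᵢ·x = 1784280
Ratio = 11370330 / 1784280 = 6.3725032

6.4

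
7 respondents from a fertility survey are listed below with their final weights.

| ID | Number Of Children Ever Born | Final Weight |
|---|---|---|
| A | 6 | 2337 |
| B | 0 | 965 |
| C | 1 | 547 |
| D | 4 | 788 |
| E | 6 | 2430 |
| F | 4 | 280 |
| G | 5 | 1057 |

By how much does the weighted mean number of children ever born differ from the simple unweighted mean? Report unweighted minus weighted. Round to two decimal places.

Unweighted sum = 6 + 0 + 1 + 4 + 6 + 4 + 5 = 26
Unweighted mean = 26 / 7 = 3.7142857
Weighted sum = 6×2337 + 0×965 + 1×547 + 4×788 + 6×2430 + 4×280 + 5×1057
  = 14022 + 0 + 547 + 3152 + 14580 + 1120 + 5285 = 38706
Sum of weights = 2337 + 965 + 547 + 788 + 2430 + 280 + 1057 = 8404
Weighted mean = 38706 / 8404 = 4.605664
Difference (unweighted minus weighted) = -0.89137826

-0.89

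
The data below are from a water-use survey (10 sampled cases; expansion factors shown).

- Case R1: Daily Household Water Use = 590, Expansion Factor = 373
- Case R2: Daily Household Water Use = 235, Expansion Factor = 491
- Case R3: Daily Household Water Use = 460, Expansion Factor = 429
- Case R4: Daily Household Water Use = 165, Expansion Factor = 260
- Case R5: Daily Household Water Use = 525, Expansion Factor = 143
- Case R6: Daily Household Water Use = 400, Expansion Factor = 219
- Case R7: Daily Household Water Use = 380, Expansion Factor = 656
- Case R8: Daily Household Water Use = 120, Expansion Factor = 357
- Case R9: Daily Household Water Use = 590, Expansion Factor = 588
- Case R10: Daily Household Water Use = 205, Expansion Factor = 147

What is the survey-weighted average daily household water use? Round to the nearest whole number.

Weighted sum = 1407545
Sum of weights = 373 + 491 + 429 + 260 + 143 + 219 + 656 + 357 + 588 + 147 = 3663
Weighted mean = 1407545 / 3663 = 384.26017

384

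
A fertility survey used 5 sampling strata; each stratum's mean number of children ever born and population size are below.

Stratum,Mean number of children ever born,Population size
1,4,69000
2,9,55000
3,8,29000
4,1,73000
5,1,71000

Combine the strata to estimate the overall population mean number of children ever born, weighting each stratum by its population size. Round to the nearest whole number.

4

Σ Nₕ·x̄ₕ = 4×69000 + 9×55000 + 8×29000 + 1×73000 + 1×71000
  = 276000 + 495000 + 232000 + 73000 + 71000 = 1147000
Σ Nₕ = 69000 + 55000 + 29000 + 73000 + 71000 = 297000
Overall mean = 1147000 / 297000 = 3.8619529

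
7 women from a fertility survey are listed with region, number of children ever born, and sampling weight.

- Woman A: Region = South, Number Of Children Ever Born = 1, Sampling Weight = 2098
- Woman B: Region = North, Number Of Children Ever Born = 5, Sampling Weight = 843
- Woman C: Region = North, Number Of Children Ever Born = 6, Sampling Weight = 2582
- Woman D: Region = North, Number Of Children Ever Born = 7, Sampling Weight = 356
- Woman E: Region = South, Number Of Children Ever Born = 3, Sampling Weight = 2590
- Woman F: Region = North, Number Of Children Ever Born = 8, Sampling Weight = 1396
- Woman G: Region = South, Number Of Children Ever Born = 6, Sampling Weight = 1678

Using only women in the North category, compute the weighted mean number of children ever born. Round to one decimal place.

North rows: B, C, D, F
Weighted sum = 33367
Sum of weights = 843 + 2582 + 356 + 1396 = 5177
Weighted mean = 33367 / 5177 = 6.4452386

6.4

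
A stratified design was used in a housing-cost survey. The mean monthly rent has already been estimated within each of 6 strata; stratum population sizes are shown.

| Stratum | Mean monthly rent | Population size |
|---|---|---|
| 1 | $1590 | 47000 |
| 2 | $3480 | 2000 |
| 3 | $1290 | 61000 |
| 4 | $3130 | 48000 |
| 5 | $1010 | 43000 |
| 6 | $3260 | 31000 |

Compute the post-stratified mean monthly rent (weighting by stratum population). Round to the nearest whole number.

Σ Nₕ·x̄ₕ = 1590×47000 + 3480×2000 + 1290×61000 + 3130×48000 + 1010×43000 + 3260×31000
  = 74730000 + 6960000 + 78690000 + 150240000 + 43430000 + 101060000 = 455110000
Σ Nₕ = 47000 + 2000 + 61000 + 48000 + 43000 + 31000 = 232000
Overall mean = 455110000 / 232000 = 1961.681

1962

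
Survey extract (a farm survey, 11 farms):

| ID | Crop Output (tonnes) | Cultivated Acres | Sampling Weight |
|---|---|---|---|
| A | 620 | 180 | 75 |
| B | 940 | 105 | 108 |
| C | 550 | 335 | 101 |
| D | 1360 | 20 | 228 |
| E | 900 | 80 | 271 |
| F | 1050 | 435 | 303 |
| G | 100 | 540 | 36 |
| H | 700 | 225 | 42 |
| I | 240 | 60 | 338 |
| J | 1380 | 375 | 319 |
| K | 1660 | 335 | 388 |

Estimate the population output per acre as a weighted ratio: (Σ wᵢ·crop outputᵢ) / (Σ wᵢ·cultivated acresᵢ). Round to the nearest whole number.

4

Σ wᵢ·y = 620×75 + 940×108 + 550×101 + 1360×228 + 900×271 + 1050×303 + 100×36 + 700×42 + 240×338 + 1380×319 + 1660×388
  = 46500 + 101520 + 55550 + 310080 + 243900 + 318150 + 3600 + 29400 + 81120 + 440220 + 644080 = 2274120
Σ wᵢ·x = 180×75 + 105×108 + 335×101 + 20×228 + 80×271 + 435×303 + 540×36 + 225×42 + 60×338 + 375×319 + 335×388
  = 515495
Ratio = 2274120 / 515495 = 4.4115268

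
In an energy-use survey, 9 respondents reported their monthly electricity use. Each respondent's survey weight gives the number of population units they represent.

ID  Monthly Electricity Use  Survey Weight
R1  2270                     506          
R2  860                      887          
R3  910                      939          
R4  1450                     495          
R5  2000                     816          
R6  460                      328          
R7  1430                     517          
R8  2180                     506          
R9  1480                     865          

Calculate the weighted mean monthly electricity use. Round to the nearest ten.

1430

Weighted sum = 2270×506 + 860×887 + 910×939 + 1450×495 + 2000×816 + 460×328 + 1430×517 + 2180×506 + 1480×865
  = 1148620 + 762820 + 854490 + 717750 + 1632000 + 150880 + 739310 + 1103080 + 1280200 = 8389150
Sum of weights = 506 + 887 + 939 + 495 + 816 + 328 + 517 + 506 + 865 = 5859
Weighted mean = 8389150 / 5859 = 1431.8399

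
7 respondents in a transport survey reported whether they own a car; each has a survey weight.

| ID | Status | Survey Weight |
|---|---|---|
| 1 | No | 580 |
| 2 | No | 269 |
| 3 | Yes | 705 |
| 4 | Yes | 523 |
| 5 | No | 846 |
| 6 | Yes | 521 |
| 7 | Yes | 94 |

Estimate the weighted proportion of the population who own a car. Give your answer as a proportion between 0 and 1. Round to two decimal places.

0.52

Sum of weights for 'Yes' = 705 + 523 + 521 + 94 = 1843
Total weight = 580 + 269 + 705 + 523 + 846 + 521 + 94 = 3538
Weighted proportion = 1843 / 3538 = 0.52091577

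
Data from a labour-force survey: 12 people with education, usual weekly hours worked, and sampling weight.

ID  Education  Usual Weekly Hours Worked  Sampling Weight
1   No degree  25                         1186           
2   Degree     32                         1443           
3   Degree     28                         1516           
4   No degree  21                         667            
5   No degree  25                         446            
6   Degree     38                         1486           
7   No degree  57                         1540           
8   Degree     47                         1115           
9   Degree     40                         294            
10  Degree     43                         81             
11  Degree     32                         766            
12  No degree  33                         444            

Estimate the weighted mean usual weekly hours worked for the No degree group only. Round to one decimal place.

36.7

No degree rows: 1, 4, 5, 7, 12
Weighted sum = 25×1186 + 21×667 + 25×446 + 57×1540 + 33×444
  = 29650 + 14007 + 11150 + 87780 + 14652 = 157239
Sum of weights = 1186 + 667 + 446 + 1540 + 444 = 4283
Weighted mean = 157239 / 4283 = 36.712351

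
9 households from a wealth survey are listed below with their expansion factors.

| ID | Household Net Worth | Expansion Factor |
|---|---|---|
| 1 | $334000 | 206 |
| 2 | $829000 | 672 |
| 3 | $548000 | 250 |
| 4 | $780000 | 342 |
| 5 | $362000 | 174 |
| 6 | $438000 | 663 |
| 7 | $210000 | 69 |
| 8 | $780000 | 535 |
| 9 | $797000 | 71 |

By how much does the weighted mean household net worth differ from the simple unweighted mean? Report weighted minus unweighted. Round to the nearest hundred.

Unweighted sum = 334000 + 829000 + 548000 + 780000 + 362000 + 438000 + 210000 + 780000 + 797000 = 5078000
Unweighted mean = 5078000 / 9 = 564222.22
Weighted sum = 1871411000
Sum of weights = 206 + 672 + 250 + 342 + 174 + 663 + 69 + 535 + 71 = 2982
Weighted mean = 1871411000 / 2982 = 627569.08
Difference (weighted minus unweighted) = 63346.859

63300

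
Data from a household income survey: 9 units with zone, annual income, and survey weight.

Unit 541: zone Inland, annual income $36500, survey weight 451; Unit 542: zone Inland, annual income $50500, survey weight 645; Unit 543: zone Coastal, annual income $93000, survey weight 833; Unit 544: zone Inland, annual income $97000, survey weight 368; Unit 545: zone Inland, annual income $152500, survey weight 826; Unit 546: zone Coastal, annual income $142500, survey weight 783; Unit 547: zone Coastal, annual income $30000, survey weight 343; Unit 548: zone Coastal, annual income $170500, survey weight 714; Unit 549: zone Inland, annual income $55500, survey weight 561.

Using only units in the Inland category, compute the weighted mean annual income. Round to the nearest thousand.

85000

Inland rows: 541, 542, 544, 545, 549
Weighted sum = 36500×451 + 50500×645 + 97000×368 + 152500×826 + 55500×561
  = 16461500 + 32572500 + 35696000 + 125965000 + 31135500 = 241830500
Sum of weights = 451 + 645 + 368 + 826 + 561 = 2851
Weighted mean = 241830500 / 2851 = 84823.045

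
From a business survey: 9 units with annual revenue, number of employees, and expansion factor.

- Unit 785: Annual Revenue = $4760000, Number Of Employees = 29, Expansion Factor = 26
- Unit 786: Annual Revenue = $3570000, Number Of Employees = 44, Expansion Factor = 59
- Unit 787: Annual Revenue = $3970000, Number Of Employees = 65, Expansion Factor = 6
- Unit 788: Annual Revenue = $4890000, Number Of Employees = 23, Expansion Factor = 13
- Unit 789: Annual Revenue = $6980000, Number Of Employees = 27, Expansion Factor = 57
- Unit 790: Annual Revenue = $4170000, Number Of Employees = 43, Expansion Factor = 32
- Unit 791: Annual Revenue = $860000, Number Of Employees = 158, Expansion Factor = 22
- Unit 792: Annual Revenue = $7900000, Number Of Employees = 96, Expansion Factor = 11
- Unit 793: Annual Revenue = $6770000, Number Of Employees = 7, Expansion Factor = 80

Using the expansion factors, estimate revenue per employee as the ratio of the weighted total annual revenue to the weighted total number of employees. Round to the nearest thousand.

Σ wᵢ·y = 4760000×26 + 3570000×59 + 3970000×6 + 4890000×13 + 6980000×57 + 4170000×32 + 860000×22 + 7900000×11 + 6770000×80
  = 1600500000
Σ wᵢ·x = 29×26 + 44×59 + 65×6 + 23×13 + 27×57 + 43×32 + 158×22 + 96×11 + 7×80
  = 12046
Ratio = 1600500000 / 12046 = 132865.68

133000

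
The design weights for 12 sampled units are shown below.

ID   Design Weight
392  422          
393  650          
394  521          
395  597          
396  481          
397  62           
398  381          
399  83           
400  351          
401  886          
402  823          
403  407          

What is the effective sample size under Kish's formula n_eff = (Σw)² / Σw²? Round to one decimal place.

9.5

Σ wᵢ = 422 + 650 + 521 + 597 + 481 + 62 + 381 + 83 + 351 + 886 + 823 + 407 = 5664
Σ wᵢ² = 3366864
n_eff = 5664² / 3366864 = 32080896 / 3366864 = 9.5284205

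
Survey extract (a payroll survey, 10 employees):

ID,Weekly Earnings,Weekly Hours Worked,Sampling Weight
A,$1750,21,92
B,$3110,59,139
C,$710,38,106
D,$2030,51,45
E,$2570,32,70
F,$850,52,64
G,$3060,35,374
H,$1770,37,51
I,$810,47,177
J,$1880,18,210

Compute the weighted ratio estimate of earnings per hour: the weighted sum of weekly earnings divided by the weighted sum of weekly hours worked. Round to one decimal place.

56.4

Σ wᵢ·y = 1750×92 + 3110×139 + 710×106 + 2030×45 + 2570×70 + 850×64 + 3060×374 + 1770×51 + 810×177 + 1880×210
  = 161000 + 432290 + 75260 + 91350 + 179900 + 54400 + 1144440 + 90270 + 143370 + 394800 = 2767080
Σ wᵢ·x = 21×92 + 59×139 + 38×106 + 51×45 + 32×70 + 52×64 + 35×374 + 37×51 + 47×177 + 18×210
  = 1932 + 8201 + 4028 + 2295 + 2240 + 3328 + 13090 + 1887 + 8319 + 3780 = 49100
Ratio = 2767080 / 49100 = 56.356008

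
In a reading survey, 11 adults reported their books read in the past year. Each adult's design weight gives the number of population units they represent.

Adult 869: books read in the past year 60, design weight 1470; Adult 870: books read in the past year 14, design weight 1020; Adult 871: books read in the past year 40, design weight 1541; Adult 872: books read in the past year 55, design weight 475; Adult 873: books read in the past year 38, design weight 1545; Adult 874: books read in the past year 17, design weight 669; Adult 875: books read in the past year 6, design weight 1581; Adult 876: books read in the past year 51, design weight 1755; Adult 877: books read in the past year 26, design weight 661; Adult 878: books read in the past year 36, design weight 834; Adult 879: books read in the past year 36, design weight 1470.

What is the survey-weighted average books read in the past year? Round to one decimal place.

Weighted sum = 60×1470 + 14×1020 + 40×1541 + 55×475 + 38×1545 + 17×669 + 6×1581 + 51×1755 + 26×661 + 36×834 + 36×1470
  = 88200 + 14280 + 61640 + 26125 + 58710 + 11373 + 9486 + 89505 + 17186 + 30024 + 52920 = 459449
Sum of weights = 1470 + 1020 + 1541 + 475 + 1545 + 669 + 1581 + 1755 + 661 + 834 + 1470 = 13021
Weighted mean = 459449 / 13021 = 35.285232

35.3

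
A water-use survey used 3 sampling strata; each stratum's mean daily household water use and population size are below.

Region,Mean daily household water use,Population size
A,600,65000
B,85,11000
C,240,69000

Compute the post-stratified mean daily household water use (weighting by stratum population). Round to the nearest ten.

Σ Nₕ·x̄ₕ = 56495000
Σ Nₕ = 65000 + 11000 + 69000 = 145000
Overall mean = 56495000 / 145000 = 389.62069

390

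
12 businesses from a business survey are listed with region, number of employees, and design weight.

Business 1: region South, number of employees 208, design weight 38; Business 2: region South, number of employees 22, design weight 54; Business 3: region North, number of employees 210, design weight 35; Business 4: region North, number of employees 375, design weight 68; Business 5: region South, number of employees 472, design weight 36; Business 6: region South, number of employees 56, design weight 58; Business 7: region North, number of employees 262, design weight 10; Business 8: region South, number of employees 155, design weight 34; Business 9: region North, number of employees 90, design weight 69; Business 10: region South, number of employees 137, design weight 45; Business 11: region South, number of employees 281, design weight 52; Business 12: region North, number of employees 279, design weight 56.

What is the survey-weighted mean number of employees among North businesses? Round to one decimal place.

North rows: 3, 4, 7, 9, 12
Weighted sum = 210×35 + 375×68 + 262×10 + 90×69 + 279×56
  = 57304
Sum of weights = 35 + 68 + 10 + 69 + 56 = 238
Weighted mean = 57304 / 238 = 240.77311

240.8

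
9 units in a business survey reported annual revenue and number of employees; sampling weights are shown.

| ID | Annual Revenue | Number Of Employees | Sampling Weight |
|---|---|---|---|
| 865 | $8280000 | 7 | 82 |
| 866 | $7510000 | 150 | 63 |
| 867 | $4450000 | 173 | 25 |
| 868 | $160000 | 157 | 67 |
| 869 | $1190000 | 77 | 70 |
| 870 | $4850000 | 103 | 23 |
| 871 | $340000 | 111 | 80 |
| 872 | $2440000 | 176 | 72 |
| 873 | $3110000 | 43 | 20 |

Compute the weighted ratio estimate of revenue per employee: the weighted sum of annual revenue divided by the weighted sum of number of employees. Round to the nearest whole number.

Σ wᵢ·y = 1733990000
Σ wᵢ·x = 7×82 + 150×63 + 173×25 + 157×67 + 77×70 + 103×23 + 111×80 + 176×72 + 43×20
  = 574 + 9450 + 4325 + 10519 + 5390 + 2369 + 8880 + 12672 + 860 = 55039
Ratio = 1733990000 / 55039 = 31504.751

31505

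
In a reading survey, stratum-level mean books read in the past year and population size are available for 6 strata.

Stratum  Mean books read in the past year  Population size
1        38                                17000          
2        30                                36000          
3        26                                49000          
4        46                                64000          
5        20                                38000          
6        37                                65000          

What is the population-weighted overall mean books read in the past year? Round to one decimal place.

Σ Nₕ·x̄ₕ = 38×17000 + 30×36000 + 26×49000 + 46×64000 + 20×38000 + 37×65000
  = 646000 + 1080000 + 1274000 + 2944000 + 760000 + 2405000 = 9109000
Σ Nₕ = 269000
Overall mean = 9109000 / 269000 = 33.862454

33.9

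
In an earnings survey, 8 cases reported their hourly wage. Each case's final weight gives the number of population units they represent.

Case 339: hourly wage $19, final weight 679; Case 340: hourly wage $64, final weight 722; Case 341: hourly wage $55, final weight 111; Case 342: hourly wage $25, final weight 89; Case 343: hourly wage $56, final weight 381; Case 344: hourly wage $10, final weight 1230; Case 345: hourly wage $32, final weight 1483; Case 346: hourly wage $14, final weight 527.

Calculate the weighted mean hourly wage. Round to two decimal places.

29.86

Weighted sum = 19×679 + 64×722 + 55×111 + 25×89 + 56×381 + 10×1230 + 32×1483 + 14×527
  = 155909
Sum of weights = 679 + 722 + 111 + 89 + 381 + 1230 + 1483 + 527 = 5222
Weighted mean = 155909 / 5222 = 29.856185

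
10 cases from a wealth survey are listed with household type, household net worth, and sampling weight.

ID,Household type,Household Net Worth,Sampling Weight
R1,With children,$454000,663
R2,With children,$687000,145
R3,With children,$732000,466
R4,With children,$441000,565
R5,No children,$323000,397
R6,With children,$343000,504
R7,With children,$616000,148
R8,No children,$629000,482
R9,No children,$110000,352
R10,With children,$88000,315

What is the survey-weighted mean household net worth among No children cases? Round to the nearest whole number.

No children rows: R5, R8, R9
Weighted sum = 323000×397 + 629000×482 + 110000×352
  = 128231000 + 303178000 + 38720000 = 470129000
Sum of weights = 397 + 482 + 352 = 1231
Weighted mean = 470129000 / 1231 = 381908.2

381908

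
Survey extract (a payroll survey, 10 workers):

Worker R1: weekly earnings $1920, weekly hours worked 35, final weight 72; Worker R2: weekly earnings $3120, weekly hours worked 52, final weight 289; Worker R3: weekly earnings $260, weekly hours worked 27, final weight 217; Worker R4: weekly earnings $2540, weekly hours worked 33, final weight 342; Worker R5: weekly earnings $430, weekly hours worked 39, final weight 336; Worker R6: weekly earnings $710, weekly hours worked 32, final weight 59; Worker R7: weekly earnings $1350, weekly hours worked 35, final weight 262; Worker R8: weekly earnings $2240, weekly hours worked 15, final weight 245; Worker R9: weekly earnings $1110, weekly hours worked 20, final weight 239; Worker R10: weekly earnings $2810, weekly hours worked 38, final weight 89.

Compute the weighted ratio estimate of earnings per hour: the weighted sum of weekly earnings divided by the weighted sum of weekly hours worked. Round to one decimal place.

Σ wᵢ·y = 1920×72 + 3120×289 + 260×217 + 2540×342 + 430×336 + 710×59 + 1350×262 + 2240×245 + 1110×239 + 2810×89
  = 138240 + 901680 + 56420 + 868680 + 144480 + 41890 + 353700 + 548800 + 265290 + 250090 = 3569270
Σ wᵢ·x = 35×72 + 52×289 + 27×217 + 33×342 + 39×336 + 32×59 + 35×262 + 15×245 + 20×239 + 38×89
  = 2520 + 15028 + 5859 + 11286 + 13104 + 1888 + 9170 + 3675 + 4780 + 3382 = 70692
Ratio = 3569270 / 70692 = 50.490437

50.5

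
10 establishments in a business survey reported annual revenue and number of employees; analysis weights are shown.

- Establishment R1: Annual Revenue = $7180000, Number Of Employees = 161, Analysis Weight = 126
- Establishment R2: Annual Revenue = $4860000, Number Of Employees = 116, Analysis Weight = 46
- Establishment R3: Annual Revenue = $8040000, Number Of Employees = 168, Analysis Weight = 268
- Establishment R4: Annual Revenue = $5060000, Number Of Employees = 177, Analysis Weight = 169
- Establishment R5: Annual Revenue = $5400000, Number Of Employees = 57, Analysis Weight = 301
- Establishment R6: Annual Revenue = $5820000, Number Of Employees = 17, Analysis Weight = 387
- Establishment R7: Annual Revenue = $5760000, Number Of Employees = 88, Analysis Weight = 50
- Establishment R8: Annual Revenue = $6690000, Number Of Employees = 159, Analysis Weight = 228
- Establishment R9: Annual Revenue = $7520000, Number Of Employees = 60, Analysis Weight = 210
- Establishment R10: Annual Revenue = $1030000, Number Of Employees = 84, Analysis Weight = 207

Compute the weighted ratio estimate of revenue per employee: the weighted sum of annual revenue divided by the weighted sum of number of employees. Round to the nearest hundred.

Σ wᵢ·y = 7180000×126 + 4860000×46 + 8040000×268 + 5060000×169 + 5400000×301 + 5820000×387 + 5760000×50 + 6690000×228 + 7520000×210 + 1030000×207
  = 904680000 + 223560000 + 2154720000 + 855140000 + 1625400000 + 2252340000 + 288000000 + 1525320000 + 1579200000 + 213210000 = 11621570000
Σ wᵢ·x = 161×126 + 116×46 + 168×268 + 177×169 + 57×301 + 17×387 + 88×50 + 159×228 + 60×210 + 84×207
  = 194935
Ratio = 11621570000 / 194935 = 59617.667

59600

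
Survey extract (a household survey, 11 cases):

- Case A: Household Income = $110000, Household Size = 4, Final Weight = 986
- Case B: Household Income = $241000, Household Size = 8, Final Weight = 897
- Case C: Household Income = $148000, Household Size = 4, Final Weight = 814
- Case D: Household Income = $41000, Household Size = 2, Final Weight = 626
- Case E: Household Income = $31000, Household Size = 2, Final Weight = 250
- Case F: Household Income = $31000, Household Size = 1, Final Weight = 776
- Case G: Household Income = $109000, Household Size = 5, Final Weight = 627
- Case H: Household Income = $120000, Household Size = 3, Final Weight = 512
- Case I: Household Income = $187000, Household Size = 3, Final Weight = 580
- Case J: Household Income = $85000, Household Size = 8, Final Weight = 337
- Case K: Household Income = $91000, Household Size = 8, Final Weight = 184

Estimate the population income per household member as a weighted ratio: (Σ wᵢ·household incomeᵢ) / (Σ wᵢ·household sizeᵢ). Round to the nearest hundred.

Σ wᵢ·y = 110000×986 + 241000×897 + 148000×814 + 41000×626 + 31000×250 + 31000×776 + 109000×627 + 120000×512 + 187000×580 + 85000×337 + 91000×184
  = 786213000
Σ wᵢ·x = 4×986 + 8×897 + 4×814 + 2×626 + 2×250 + 1×776 + 5×627 + 3×512 + 3×580 + 8×337 + 8×184
  = 27483
Ratio = 786213000 / 27483 = 28607.248

28600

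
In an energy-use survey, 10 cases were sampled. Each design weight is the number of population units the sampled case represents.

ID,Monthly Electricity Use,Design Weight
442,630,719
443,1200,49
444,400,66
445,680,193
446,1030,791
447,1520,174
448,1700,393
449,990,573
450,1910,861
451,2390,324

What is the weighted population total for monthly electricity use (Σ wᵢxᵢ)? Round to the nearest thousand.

Weighted total = 630×719 + 1200×49 + 400×66 + 680×193 + 1030×791 + 1520×174 + 1700×393 + 990×573 + 1910×861 + 2390×324
  = 452970 + 58800 + 26400 + 131240 + 814730 + 264480 + 668100 + 567270 + 1644510 + 774360 = 5402860

5403000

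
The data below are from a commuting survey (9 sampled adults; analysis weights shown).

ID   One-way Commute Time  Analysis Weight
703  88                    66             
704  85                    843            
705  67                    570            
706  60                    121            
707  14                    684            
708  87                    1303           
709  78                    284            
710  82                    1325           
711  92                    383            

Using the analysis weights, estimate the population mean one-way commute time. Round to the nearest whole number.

74

Weighted sum = 88×66 + 85×843 + 67×570 + 60×121 + 14×684 + 87×1303 + 78×284 + 82×1325 + 92×383
  = 5808 + 71655 + 38190 + 7260 + 9576 + 113361 + 22152 + 108650 + 35236 = 411888
Sum of weights = 66 + 843 + 570 + 121 + 684 + 1303 + 284 + 1325 + 383 = 5579
Weighted mean = 411888 / 5579 = 73.828285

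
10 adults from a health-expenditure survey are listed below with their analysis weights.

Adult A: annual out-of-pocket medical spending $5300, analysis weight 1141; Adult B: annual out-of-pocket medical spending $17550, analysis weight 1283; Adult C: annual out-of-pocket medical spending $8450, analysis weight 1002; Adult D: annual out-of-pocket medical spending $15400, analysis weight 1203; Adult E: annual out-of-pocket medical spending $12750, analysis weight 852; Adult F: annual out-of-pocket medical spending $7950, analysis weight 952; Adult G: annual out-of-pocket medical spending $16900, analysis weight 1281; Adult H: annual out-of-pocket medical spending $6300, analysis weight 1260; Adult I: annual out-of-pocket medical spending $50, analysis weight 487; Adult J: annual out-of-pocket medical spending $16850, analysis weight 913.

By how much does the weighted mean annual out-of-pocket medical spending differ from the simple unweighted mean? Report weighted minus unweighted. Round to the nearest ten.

Unweighted sum = 5300 + 17550 + 8450 + 15400 + 12750 + 7950 + 16900 + 6300 + 50 + 16850 = 107500
Unweighted mean = 107500 / 10 = 10750
Weighted sum = 5300×1141 + 17550×1283 + 8450×1002 + 15400×1203 + 12750×852 + 7950×952 + 16900×1281 + 6300×1260 + 50×487 + 16850×913
  = 6047300 + 22516650 + 8466900 + 18526200 + 10863000 + 7568400 + 21648900 + 7938000 + 24350 + 15384050 = 118983750
Sum of weights = 1141 + 1283 + 1002 + 1203 + 852 + 952 + 1281 + 1260 + 487 + 913 = 10374
Weighted mean = 118983750 / 10374 = 11469.419
Difference (weighted minus unweighted) = 719.41874

720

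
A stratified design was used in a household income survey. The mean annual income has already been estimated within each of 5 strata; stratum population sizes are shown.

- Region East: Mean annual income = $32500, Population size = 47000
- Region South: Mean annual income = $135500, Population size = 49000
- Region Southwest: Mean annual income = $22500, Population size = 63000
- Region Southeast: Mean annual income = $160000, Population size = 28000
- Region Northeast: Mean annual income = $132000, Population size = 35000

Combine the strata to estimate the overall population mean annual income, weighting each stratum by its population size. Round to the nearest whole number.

Σ Nₕ·x̄ₕ = 18684500000
Σ Nₕ = 222000
Overall mean = 18684500000 / 222000 = 84164.414

84164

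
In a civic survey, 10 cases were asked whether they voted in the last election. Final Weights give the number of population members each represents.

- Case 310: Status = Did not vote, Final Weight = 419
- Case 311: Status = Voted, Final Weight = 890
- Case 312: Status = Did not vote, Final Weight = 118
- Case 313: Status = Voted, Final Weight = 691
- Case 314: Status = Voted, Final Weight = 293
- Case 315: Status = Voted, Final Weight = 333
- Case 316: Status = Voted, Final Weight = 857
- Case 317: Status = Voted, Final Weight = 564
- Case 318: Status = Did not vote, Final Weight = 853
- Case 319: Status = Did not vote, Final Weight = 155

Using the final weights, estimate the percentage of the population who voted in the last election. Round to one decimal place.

70.1

Sum of weights for 'Voted' = 890 + 691 + 293 + 333 + 857 + 564 = 3628
Total weight = 419 + 890 + 118 + 691 + 293 + 333 + 857 + 564 + 853 + 155 = 5173
Weighted proportion = 3628 / 5173 = 0.70133385 → 70.133385%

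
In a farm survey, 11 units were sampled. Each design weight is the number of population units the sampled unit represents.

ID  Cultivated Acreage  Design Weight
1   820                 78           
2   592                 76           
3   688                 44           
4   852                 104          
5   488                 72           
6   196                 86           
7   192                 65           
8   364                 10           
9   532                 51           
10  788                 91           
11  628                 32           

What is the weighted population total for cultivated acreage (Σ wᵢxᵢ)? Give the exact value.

414880

Weighted total = 820×78 + 592×76 + 688×44 + 852×104 + 488×72 + 196×86 + 192×65 + 364×10 + 532×51 + 788×91 + 628×32
  = 414880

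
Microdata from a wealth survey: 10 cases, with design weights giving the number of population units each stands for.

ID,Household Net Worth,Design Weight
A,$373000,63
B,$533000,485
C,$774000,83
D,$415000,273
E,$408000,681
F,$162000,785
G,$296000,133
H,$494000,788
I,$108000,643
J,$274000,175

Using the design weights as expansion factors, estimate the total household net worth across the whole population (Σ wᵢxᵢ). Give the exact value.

Weighted total = 373000×63 + 533000×485 + 774000×83 + 415000×273 + 408000×681 + 162000×785 + 296000×133 + 494000×788 + 108000×643 + 274000×175
  = 23499000 + 258505000 + 64242000 + 113295000 + 277848000 + 127170000 + 39368000 + 389272000 + 69444000 + 47950000 = 1410593000

1410593000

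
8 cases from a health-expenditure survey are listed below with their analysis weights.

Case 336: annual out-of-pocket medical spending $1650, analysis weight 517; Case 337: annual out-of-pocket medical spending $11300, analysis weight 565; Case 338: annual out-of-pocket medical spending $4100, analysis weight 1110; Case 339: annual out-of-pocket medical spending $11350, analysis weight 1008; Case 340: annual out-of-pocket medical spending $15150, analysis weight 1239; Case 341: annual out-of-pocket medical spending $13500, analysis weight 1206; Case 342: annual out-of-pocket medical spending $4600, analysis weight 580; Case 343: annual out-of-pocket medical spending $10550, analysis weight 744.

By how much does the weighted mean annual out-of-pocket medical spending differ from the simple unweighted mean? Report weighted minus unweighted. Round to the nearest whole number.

Unweighted sum = 1650 + 11300 + 4100 + 11350 + 15150 + 13500 + 4600 + 10550 = 72200
Unweighted mean = 72200 / 8 = 9025
Weighted sum = 1650×517 + 11300×565 + 4100×1110 + 11350×1008 + 15150×1239 + 13500×1206 + 4600×580 + 10550×744
  = 68798400
Sum of weights = 517 + 565 + 1110 + 1008 + 1239 + 1206 + 580 + 744 = 6969
Weighted mean = 68798400 / 6969 = 9872.062
Difference (weighted minus unweighted) = 847.06199

847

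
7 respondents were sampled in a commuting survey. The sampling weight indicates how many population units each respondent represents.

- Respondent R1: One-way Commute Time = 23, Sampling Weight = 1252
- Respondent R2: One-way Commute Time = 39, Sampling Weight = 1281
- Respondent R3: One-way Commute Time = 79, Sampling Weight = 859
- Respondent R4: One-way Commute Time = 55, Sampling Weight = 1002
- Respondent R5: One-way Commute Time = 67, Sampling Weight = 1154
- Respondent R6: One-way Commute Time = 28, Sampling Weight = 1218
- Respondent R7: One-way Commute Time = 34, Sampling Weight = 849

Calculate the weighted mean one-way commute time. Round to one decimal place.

Weighted sum = 23×1252 + 39×1281 + 79×859 + 55×1002 + 67×1154 + 28×1218 + 34×849
  = 342014
Sum of weights = 1252 + 1281 + 859 + 1002 + 1154 + 1218 + 849 = 7615
Weighted mean = 342014 / 7615 = 44.913198

44.9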